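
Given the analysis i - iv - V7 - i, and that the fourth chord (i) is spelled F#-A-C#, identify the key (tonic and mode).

The anchor chord is a minor triad on F#, labeled i.
If F# is scale degree 1 and the mode makes that degree carry a minor triad, the tonic is F# and the mode is minor.

F# minor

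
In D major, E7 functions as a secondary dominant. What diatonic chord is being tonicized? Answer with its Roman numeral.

V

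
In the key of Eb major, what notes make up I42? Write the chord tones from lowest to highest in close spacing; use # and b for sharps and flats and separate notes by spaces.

D Eb G Bb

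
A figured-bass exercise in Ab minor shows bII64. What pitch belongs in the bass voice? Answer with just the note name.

bII in Ab minor has root Bbb; the chord is Bbb-Db-Fb.
The figure 64 means second inversion — the fifth is in the bass.

Fb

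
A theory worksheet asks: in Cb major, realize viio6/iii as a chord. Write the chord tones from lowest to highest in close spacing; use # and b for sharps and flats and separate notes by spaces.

F Ab D

viio6/iii is a secondary leading-tone chord. The target iii is Eb in Cb major; the applied chord is rooted a semitone below, on D.
Building a diminished triad on D gives D-F-Ab.
With the 6 figure the chord is in first inversion; from the bass F upward in close position it reads F-Ab-D.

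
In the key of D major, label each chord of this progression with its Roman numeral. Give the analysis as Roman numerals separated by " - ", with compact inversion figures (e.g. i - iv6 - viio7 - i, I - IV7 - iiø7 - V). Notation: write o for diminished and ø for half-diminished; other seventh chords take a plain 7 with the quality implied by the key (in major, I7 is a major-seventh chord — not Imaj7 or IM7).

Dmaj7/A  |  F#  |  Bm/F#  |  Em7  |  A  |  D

I43 - V/vi - vi64 - ii7 - V - I

Dmaj7/A: major seventh chord on D = scale degree 1 → I43.
F# is the secondary dominant of vi (major triad on F#): V/vi.
Bm/F#: minor triad on B = scale degree 6 → vi64.
Em7: minor seventh chord on E = scale degree 2 → ii7.
A: root A is the dominant; major triad there is V.
D has root D, degree 1 in D major, so I.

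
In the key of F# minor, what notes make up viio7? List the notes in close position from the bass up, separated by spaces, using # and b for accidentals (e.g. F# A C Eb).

In F# minor, the leading-tone chord is built on the raised seventh degree, E#.
That chord is spelled E#-G#-B-D.

E# G# B D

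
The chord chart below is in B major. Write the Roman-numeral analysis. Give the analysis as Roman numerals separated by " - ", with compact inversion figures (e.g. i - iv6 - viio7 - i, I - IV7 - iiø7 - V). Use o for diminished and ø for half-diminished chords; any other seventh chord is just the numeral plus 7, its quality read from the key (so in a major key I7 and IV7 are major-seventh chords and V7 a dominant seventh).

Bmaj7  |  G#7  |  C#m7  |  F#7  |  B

Bmaj7 has root B, degree 1 in B major, so I7.
G#7: a dominant seventh chord on G#, the applied dominant of ii → V7/ii.
C#m7 has root C#, degree 2 in B major, so ii7.
F#7 has root F#, degree 5 in B major, so V7.
B: root B is the tonic; major triad there is I.

I7 - V7/ii - ii7 - V7 - I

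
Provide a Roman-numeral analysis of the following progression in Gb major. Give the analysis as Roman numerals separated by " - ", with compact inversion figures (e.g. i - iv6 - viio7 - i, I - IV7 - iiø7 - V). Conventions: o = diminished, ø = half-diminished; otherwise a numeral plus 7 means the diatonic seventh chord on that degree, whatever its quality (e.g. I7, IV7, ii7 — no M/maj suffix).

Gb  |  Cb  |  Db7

I - IV - V7

Gb has root Gb, degree 1 in Gb major, so I.
Cb: root Cb is the subdominant; major triad there is IV.
Db7: root Db is the dominant; dominant seventh chord there is V7.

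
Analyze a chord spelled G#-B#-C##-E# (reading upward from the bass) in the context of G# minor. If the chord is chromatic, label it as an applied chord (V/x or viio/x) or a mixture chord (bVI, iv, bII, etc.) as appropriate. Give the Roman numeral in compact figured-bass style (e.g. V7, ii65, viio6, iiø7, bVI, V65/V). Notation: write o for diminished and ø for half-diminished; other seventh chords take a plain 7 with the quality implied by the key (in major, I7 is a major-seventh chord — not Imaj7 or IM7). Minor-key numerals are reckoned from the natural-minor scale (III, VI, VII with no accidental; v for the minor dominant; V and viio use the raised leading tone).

Stacked in thirds the chord is C##-E#-G#-B#: a half-diminished seventh chord on C##.
C## sits a half step below D# (V in G# minor); a diminished chord there is the applied leading-tone chord of V.
With G# in the bass the chord is in second inversion, so the figured bass is 43.

viiø43/V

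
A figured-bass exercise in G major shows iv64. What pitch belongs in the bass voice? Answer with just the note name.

iv in G major has root C; the chord is C-Eb-G.
The figure 64 means second inversion — the fifth is in the bass.

G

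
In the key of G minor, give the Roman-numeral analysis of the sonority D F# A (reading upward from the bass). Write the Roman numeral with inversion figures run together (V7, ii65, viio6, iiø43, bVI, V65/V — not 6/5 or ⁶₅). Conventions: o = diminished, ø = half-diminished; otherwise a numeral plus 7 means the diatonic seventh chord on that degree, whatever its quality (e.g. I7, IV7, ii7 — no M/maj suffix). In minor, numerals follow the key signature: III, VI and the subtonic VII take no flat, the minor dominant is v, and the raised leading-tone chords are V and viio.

The pitches D-F#-A form a major triad rooted on D.
D is scale degree 5 in G minor, and a major triad on that degree is written V.

V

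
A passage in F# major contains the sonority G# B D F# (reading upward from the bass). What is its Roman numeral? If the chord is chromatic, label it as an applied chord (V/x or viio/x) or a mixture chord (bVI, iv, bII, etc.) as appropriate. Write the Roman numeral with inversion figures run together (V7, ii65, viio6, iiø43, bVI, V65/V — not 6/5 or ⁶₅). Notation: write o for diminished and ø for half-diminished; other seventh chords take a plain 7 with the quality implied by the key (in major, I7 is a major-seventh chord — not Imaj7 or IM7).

iiø7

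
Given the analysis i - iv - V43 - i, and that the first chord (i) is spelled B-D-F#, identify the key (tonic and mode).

B minor

i is given as B-D-F# — a minor triad with root B.
If B is scale degree 1 and the mode makes that degree carry a minor triad, the tonic is B and the mode is minor.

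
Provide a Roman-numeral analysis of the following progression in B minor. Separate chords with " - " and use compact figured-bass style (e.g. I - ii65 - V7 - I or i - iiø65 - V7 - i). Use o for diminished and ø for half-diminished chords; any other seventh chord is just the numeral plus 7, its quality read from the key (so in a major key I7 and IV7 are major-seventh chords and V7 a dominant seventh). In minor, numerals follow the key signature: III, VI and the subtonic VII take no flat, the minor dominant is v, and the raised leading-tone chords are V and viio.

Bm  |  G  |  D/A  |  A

i - VI - III64 - VII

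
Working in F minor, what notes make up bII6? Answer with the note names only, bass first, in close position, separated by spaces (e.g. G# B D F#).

Scale degree 2 in F minor is G; lowering it a half step gives Gb. bII6 is the Neapolitan sixth — a major triad on the lowered second degree, here in its customary first inversion.
So the chord is Gb-Bb-Db.
The figured bass 6 indicates first inversion, placing the third (Bb) in the bass: Bb-Db-Gb.

Bb Db Gb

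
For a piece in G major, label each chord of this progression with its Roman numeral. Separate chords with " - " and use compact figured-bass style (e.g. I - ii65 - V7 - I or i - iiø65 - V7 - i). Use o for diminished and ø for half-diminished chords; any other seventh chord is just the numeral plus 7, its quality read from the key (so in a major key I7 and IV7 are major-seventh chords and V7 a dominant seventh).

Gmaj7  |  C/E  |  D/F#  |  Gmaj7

Gmaj7: major seventh chord on G = scale degree 1 → I7.
C/E: major triad on C = scale degree 4 → IV6.
D/F#: root D is the dominant; major triad there is V6.
Gmaj7: major seventh chord on G = scale degree 1 → I7.

I7 - IV6 - V6 - I7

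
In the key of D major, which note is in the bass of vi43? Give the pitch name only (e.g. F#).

vi in D major has root B; the chord is B-D-F#-A.
The figure 43 means second inversion — the fifth is in the bass.

F#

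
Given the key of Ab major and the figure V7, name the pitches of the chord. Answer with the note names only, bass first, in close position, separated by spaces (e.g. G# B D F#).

The numeral's case and figure indicate a dominant seventh chord. In Ab major its root, the dominant, is Eb.
That chord is spelled Eb-G-Bb-Db.

Eb G Bb Db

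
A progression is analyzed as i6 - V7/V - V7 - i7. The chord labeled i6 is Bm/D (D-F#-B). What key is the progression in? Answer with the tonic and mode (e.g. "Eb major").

The anchor chord is a minor triad on B, labeled i6.
If B is scale degree 1 and the mode makes that degree carry a minor triad, the tonic is B and the mode is minor.

B minor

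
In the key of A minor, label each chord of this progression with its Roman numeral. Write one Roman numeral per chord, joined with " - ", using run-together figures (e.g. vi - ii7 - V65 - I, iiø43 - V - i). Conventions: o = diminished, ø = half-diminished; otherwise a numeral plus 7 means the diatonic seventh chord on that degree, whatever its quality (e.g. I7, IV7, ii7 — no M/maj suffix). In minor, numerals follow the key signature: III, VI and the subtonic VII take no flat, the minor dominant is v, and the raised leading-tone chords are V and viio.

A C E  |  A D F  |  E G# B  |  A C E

i - iv64 - V - i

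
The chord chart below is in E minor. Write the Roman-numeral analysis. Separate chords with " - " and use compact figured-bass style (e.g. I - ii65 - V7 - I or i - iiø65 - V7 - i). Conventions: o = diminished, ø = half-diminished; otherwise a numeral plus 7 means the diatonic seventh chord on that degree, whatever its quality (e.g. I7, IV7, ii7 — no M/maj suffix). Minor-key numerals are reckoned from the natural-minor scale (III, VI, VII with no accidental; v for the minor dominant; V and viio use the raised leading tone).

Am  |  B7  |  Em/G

Am: minor triad on A = scale degree 4 → iv.
B7: dominant seventh chord on B = scale degree 5 → V7.
Em/G: minor triad on E = scale degree 1 → i6.

iv - V7 - i6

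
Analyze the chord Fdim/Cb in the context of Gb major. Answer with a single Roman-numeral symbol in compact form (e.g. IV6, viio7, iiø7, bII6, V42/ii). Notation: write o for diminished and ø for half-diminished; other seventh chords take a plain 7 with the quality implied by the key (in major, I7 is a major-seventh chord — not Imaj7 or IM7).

viio64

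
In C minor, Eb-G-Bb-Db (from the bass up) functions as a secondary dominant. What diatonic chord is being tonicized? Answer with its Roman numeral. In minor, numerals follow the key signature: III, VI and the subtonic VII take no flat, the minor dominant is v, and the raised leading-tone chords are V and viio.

VI

The chord is a dominant seventh chord on Eb.
A dominant resolves down a perfect fifth: Eb → Ab. In C minor, Ab is scale degree 6, i.e. VI.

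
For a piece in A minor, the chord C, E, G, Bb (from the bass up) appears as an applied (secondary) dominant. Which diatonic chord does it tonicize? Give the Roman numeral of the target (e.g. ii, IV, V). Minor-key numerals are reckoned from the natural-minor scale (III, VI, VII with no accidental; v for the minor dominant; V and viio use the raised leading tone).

VI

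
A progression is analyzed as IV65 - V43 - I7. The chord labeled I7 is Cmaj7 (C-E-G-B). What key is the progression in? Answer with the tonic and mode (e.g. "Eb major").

C major

The anchor chord is a major seventh chord on C, labeled I7.
If C is scale degree 1 and the mode makes that degree carry a major seventh chord, the tonic is C and the mode is major.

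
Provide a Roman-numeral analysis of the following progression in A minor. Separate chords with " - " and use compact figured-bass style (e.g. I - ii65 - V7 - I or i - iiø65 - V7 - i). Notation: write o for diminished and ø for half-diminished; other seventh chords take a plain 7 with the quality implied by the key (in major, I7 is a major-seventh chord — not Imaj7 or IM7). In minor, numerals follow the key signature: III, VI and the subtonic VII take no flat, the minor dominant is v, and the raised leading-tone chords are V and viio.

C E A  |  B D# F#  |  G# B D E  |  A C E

i6 - V/V - V65 - i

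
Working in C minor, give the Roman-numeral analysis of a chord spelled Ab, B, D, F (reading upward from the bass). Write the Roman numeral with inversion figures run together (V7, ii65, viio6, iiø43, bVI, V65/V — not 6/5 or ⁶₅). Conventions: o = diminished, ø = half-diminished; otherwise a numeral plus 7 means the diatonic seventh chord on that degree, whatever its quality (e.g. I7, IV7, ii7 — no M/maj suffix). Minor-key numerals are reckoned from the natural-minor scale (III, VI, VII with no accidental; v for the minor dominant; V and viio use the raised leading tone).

The pitches B-D-F-Ab form a fully diminished seventh chord rooted on B.
In C minor, B is the leading tone; the diatonic fully diminished seventh chord there is viio7.
With Ab in the bass the chord is in third inversion, so the figured bass is 42.

viio42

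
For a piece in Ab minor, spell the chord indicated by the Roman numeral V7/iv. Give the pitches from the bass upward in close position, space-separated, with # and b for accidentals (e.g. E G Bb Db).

V7/iv is a secondary dominant — the dominant seventh of iv. iv in Ab minor is Db, so the applied chord's root is Ab, a perfect fifth above.
Building a dominant seventh chord on Ab gives Ab-C-Eb-Gb.

Ab C Eb Gb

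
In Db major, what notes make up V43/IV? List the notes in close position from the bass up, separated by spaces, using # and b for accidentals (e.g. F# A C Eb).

V43/IV is a secondary dominant — the dominant seventh of IV. IV in Db major is Gb, so the applied chord's root is Db, a perfect fifth above.
Building a dominant seventh chord on Db gives Db-F-Ab-Cb.
The figured bass 43 indicates second inversion, placing the fifth (Ab) in the bass: Ab-Cb-Db-F.

Ab Cb Db F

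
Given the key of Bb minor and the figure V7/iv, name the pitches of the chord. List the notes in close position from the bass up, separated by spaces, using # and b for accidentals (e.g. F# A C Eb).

V7/iv is a secondary dominant — the dominant seventh of iv. iv in Bb minor is Eb, so the applied chord's root is Bb, a perfect fifth above.
Building a dominant seventh chord on Bb gives Bb-D-F-Ab.

Bb D F Ab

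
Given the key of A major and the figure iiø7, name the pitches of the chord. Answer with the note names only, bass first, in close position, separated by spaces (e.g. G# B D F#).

Scale degree 2 in A major is B; here the chord built on it is altered to a half-diminished seventh chord. iiø7 is the half-diminished supertonic seventh, borrowed from the parallel minor.
So the chord is B-D-F-A, a half-diminished seventh chord.

B D F A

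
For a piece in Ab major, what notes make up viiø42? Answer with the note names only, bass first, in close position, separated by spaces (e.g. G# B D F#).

F G Bb Db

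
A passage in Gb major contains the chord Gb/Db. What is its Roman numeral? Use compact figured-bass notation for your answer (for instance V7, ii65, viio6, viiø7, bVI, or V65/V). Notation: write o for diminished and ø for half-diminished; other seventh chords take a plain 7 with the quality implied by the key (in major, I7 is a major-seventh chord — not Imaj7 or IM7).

The pitches Gb-Bb-Db form a major triad rooted on Gb.
Gb is scale degree 1 in Gb major, and a major triad on that degree is written I.
With Db in the bass the chord is in second inversion, so the figured bass is 64.

I64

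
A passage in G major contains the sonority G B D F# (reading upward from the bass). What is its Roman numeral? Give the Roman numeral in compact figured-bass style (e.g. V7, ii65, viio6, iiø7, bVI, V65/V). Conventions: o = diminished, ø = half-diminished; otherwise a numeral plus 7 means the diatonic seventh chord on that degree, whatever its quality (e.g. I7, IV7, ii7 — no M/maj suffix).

I7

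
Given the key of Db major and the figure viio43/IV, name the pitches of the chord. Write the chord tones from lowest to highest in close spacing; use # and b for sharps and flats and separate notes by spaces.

Cb Ebb F Ab

viio43/IV is a secondary leading-tone chord. The target IV is Gb in Db major; the applied chord is rooted a semitone below, on F.
Building a fully diminished seventh chord on F gives F-Ab-Cb-Ebb.
The figured bass 43 indicates second inversion, placing the fifth (Cb) in the bass: Cb-Ebb-F-Ab.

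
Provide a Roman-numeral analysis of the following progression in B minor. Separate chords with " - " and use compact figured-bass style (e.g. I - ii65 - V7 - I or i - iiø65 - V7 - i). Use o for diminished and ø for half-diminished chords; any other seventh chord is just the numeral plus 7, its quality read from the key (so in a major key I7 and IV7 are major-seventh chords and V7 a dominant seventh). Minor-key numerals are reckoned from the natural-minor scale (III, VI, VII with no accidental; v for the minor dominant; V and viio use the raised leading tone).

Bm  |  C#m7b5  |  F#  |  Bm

i - iiø7 - V - i

Bm: minor triad on B = scale degree 1 → i.
C#m7b5 has root C#, degree 2 in B minor, so iiø7.
F# has root F#, degree 5 in B minor, so V.
Bm: minor triad on B = scale degree 1 → i.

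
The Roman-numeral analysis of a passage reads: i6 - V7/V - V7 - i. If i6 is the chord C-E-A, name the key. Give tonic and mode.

The anchor chord is a minor triad on A, labeled i6.
If A is scale degree 1 and the mode makes that degree carry a minor triad, the tonic is A and the mode is minor.

A minor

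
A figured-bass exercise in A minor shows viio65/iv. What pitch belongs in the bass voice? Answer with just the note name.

The applied chord viio65/iv is rooted on C#: C#-E-G-Bb.
The figure 65 means first inversion — the third is in the bass.

E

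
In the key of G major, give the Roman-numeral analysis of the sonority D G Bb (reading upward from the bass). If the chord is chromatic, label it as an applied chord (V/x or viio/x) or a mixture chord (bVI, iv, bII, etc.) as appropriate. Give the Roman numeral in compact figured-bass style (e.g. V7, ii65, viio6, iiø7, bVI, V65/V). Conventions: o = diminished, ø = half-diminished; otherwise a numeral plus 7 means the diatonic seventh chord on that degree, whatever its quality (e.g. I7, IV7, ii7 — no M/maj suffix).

i64

Stacked in thirds the chord is G-Bb-D: a minor triad on G.
G is the first degree of G major. This is the minor tonic, borrowed from the parallel minor.
With D in the bass the chord is in second inversion, so the figured bass is 64.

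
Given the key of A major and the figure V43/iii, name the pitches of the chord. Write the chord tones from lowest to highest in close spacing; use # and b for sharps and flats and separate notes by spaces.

The slash means an applied dominant: we want the dominant of iii. In A major, iii is C# minor, and its dominant is built on G#.
Building a dominant seventh chord on G# gives G#-B#-D#-F#.
The figured bass 43 indicates second inversion, placing the fifth (D#) in the bass: D#-F#-G#-B#.

D# F# G# B#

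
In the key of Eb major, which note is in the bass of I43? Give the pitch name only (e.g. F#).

Bb

I in Eb major has root Eb; the chord is Eb-G-Bb-D.
The figure 43 means second inversion — the fifth is in the bass.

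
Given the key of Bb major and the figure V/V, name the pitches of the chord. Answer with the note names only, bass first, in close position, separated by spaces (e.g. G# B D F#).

V/V is a secondary dominant — the dominant triad of V. V in Bb major is F, so the applied chord's root is C, a perfect fifth above.
Building a major triad on C gives C-E-G.

C E G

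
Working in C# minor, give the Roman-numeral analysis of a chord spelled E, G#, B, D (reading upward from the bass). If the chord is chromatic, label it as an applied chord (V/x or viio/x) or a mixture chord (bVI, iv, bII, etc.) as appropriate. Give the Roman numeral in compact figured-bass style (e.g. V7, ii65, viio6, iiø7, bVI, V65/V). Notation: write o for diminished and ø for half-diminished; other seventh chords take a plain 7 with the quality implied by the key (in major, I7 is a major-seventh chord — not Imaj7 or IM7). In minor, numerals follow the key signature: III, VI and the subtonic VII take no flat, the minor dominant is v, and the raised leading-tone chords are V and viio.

V7/VI

Stacked in thirds the chord is E-G#-B-D: a dominant seventh chord on E.
E is not a diatonic chord root with this quality in C# minor, but it lies a perfect fifth above A (VI), so the chord functions as an applied dominant of VI.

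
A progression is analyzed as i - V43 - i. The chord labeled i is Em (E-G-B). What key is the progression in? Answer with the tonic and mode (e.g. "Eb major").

E minor

The chord Em is a minor triad rooted on E; its label is i.
If E is scale degree 1 and the mode makes that degree carry a minor triad, the tonic is E and the mode is minor.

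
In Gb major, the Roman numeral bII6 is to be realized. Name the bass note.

bII in Gb major has root Abb; the chord is Abb-Cb-Ebb.
The figure 6 means first inversion — the third is in the bass.

Cb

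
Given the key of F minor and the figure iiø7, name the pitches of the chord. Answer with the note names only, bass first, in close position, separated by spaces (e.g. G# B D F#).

G Bb Db F

In F minor, the second degree is G, and the diatonic chord built there is a half-diminished seventh chord.
That chord is spelled G-Bb-Db-F.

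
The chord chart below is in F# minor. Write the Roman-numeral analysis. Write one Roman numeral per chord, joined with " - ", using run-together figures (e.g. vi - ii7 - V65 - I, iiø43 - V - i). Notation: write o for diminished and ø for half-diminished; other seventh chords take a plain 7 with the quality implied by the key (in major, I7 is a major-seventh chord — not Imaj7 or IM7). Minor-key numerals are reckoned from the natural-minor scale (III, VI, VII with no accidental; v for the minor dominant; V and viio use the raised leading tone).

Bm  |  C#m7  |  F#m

iv - v7 - i

Bm has root B, degree 4 in F# minor, so iv.
C#m7: root C# is the dominant; minor seventh chord there is v7.
F#m has root F#, degree 1 in F# minor, so i.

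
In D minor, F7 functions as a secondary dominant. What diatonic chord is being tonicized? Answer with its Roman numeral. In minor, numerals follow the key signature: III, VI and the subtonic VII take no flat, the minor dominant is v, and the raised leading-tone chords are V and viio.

The chord is a dominant seventh chord on F.
A dominant resolves down a perfect fifth: F → Bb. In D minor, Bb is scale degree 6, i.e. VI.

VI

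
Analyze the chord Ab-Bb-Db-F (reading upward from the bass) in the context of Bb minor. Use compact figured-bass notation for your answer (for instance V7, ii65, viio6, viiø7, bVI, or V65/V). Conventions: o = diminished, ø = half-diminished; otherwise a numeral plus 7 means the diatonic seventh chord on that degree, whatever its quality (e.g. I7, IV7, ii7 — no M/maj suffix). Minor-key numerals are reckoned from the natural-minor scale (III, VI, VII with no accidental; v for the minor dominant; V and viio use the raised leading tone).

i42

Stacked in thirds the chord is Bb-Db-F-Ab: a minor seventh chord on Bb.
Bb is scale degree 1 in Bb minor, and a minor seventh chord on that degree is written i7.
With Ab in the bass the chord is in third inversion, so the figured bass is 42.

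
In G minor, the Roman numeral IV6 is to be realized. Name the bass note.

E

IV in G minor has root C; the chord is C-E-G.
The figure 6 means first inversion — the third is in the bass.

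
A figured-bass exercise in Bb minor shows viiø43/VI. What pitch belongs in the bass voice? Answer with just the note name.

Cb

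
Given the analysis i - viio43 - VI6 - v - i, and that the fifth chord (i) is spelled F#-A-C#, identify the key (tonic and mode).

i is given as F#-A-C# — a minor triad with root F#.
If F# is scale degree 1 and the mode makes that degree carry a minor triad, the tonic is F# and the mode is minor.

F# minor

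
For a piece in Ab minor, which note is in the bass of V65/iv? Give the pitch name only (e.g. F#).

C

The applied chord V65/iv is rooted on Ab: Ab-C-Eb-Gb.
The figure 65 means first inversion — the third is in the bass.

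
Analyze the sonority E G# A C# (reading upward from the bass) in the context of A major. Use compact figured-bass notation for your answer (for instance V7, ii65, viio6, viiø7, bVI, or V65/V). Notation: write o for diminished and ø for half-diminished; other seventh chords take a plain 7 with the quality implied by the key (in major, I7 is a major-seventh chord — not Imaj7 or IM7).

I43

Stacked in thirds the chord is A-C#-E-G#: a major seventh chord on A.
A is scale degree 1 in A major, and a major seventh chord on that degree is written I7.
With E in the bass the chord is in second inversion, so the figured bass is 43.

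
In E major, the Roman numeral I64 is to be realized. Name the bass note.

B

I in E major has root E; the chord is E-G#-B.
The figure 64 means second inversion — the fifth is in the bass.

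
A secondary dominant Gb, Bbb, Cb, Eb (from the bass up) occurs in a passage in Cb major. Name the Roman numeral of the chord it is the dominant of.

The chord is a dominant seventh chord on Cb.
A dominant resolves down a perfect fifth: Cb → Fb. In Cb major, Fb is scale degree 4, i.e. IV.

IV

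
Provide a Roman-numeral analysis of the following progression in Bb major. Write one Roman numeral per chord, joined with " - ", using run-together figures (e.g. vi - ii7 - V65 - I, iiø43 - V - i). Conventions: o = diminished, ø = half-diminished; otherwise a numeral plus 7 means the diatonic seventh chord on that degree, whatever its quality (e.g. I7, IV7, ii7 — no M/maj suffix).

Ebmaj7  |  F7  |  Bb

IV7 - V7 - I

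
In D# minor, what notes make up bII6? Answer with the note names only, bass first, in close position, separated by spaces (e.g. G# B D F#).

G# B E

Scale degree 2 in D# minor is E#; lowering it a half step gives E. bII6 is the Neapolitan sixth — a major triad on the lowered second degree, here in its customary first inversion.
So the chord is E-G#-B.
With the 6 figure the chord is in first inversion; from the bass G# upward in close position it reads G#-B-E.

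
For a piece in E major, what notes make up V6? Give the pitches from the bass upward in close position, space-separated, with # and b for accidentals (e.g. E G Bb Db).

The numeral's case and figure indicate a major triad. In E major its root, the dominant, is B.
Stacking thirds from B gives B-D#-F#.
The figured bass 6 indicates first inversion, placing the third (D#) in the bass: D#-F#-B.

D# F# B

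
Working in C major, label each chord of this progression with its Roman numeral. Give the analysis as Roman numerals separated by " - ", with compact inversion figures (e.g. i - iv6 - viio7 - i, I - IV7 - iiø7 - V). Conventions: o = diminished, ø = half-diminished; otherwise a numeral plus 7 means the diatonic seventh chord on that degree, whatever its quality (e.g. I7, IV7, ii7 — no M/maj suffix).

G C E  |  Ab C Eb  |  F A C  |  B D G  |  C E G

I64 - bVI - IV - V6 - I

G-C-E: root C is the tonic; major triad there is I64.
Ab-C-Eb: major triad on Ab — chromatic; bVI (borrowed from the parallel minor).
F-A-C: major triad on F = scale degree 4 → IV.
B-D-G: major triad on G = scale degree 5 → V6.
C-E-G has root C, degree 1 in C major, so I.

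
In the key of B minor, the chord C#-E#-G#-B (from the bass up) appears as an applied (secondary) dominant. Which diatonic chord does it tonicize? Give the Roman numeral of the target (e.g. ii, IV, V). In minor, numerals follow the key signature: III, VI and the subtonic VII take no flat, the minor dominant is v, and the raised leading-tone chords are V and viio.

V

The chord is a dominant seventh chord on C#.
A dominant resolves down a perfect fifth: C# → F#. In B minor, F# is scale degree 5, i.e. V.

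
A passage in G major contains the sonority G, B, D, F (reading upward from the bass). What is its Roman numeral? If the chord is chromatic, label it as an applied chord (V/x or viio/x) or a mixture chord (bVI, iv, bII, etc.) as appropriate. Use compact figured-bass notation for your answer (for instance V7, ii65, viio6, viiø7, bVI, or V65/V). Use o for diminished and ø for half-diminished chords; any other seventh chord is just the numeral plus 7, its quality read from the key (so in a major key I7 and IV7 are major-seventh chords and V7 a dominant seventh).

V7/IV

Stacked in thirds the chord is G-B-D-F: a dominant seventh chord on G.
G is not a diatonic chord root with this quality in G major, but it lies a perfect fifth above C (IV), so the chord functions as an applied dominant of IV.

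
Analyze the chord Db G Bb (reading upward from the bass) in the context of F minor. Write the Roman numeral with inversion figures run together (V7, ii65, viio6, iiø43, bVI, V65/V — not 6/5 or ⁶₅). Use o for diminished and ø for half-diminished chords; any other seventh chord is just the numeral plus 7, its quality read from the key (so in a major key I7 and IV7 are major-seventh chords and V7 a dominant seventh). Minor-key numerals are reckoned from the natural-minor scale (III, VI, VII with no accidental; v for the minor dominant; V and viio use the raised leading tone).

iio64

Stacked in thirds the chord is G-Bb-Db: a diminished triad on G.
G is scale degree 2 in F minor, and a diminished triad on that degree is written iio.
With Db in the bass the chord is in second inversion, so the figured bass is 64.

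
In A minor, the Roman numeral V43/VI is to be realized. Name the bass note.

G

The applied chord V43/VI is rooted on C: C-E-G-Bb.
The figure 43 means second inversion — the fifth is in the bass.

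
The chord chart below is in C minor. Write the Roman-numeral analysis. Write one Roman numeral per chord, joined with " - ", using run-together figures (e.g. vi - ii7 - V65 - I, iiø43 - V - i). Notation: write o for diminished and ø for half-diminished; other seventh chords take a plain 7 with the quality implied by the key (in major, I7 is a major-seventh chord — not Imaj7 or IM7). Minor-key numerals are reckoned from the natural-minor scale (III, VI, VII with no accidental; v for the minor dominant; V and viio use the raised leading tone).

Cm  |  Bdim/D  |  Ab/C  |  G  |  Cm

Cm: root C is the tonic; minor triad there is i.
Bdim/D: root B is the leading tone; diminished triad there is viio6.
Ab/C has root Ab, degree 6 in C minor, so VI6.
G: root G is the dominant; major triad there is V.
Cm has root C, degree 1 in C minor, so i.

i - viio6 - VI6 - V - i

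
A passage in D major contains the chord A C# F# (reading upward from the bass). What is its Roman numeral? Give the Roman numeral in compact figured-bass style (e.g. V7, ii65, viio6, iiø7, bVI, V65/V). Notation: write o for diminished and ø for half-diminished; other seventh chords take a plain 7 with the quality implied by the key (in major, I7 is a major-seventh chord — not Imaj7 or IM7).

The pitches F#-A-C# form a minor triad rooted on F#.
In D major, F# is the mediant; the diatonic minor triad there is iii.
With A in the bass the chord is in first inversion, so the figured bass is 6.

iii6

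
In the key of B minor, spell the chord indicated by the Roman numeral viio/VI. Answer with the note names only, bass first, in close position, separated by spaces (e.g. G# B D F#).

F# A C

The slash marks an applied leading-tone chord: viio of VI. In B minor, VI is G, so the leading tone to it is F#, a half step below.
Building a diminished triad on F# gives F#-A-C.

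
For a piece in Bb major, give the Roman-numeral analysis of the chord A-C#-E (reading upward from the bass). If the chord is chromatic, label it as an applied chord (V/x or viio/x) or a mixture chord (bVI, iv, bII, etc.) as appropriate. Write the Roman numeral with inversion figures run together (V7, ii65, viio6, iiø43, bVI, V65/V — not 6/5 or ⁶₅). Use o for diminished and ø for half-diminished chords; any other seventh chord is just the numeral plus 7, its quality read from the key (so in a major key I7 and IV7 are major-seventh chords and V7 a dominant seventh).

V/iii

Stacked in thirds the chord is A-C#-E: a major triad on A.
A is not a diatonic chord root with this quality in Bb major, but it lies a perfect fifth above D (iii), so the chord functions as an applied dominant of iii.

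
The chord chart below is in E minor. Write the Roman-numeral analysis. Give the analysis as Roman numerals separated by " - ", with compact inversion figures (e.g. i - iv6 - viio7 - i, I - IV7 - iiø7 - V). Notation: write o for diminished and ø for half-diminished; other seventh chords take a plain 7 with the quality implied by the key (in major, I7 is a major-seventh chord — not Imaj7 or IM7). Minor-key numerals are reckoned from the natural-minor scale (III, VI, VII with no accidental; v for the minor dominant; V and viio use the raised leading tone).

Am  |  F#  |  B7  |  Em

Am: minor triad on A = scale degree 4 → iv.
F#: chromatic; F# is V of V, so V/V.
B7: dominant seventh chord on B = scale degree 5 → V7.
Em: minor triad on E = scale degree 1 → i.

iv - V/V - V7 - i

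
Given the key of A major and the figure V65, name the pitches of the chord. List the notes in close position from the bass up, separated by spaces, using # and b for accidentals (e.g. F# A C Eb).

The numeral's case and figure indicate a dominant seventh chord. In A major its root, the dominant, is E.
That chord is spelled E-G#-B-D.
With the 65 figure the chord is in first inversion; from the bass G# upward in close position it reads G#-B-D-E.

G# B D E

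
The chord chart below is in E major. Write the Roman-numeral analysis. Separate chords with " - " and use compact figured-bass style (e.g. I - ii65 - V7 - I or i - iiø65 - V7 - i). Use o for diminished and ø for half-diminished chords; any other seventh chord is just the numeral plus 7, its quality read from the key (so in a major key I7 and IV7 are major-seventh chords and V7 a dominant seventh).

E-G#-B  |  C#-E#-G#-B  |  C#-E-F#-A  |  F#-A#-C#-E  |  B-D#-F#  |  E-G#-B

I - V7/ii - ii43 - V7/V - V - I

E-G#-B: root E is the tonic; major triad there is I.
C#-E#-G#-B is the secondary dominant of ii (dominant seventh chord on C#): V7/ii.
C#-E-F#-A: root F# is the supertonic; minor seventh chord there is ii43.
F#-A#-C#-E is the secondary dominant of V (dominant seventh chord on F#): V7/V.
B-D#-F#: major triad on B = scale degree 5 → V.
E-G#-B: major triad on E = scale degree 1 → I.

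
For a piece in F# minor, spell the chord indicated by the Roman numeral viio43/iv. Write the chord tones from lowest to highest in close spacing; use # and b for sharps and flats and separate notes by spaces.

viio43/iv is a secondary leading-tone chord. The target iv is B in F# minor; the applied chord is rooted a semitone below, on A#.
Building a fully diminished seventh chord on A# gives A#-C#-E-G.
With the 43 figure the chord is in second inversion; from the bass E upward in close position it reads E-G-A#-C#.

E G A# C#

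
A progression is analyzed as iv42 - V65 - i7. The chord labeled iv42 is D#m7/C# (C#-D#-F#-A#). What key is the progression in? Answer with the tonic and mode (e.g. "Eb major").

A# minor

iv42 is given as C#-D#-F#-A# — a minor seventh chord with root D#.
If D# is scale degree 4 and the mode makes that degree carry a minor seventh chord, the tonic is A# and the mode is minor.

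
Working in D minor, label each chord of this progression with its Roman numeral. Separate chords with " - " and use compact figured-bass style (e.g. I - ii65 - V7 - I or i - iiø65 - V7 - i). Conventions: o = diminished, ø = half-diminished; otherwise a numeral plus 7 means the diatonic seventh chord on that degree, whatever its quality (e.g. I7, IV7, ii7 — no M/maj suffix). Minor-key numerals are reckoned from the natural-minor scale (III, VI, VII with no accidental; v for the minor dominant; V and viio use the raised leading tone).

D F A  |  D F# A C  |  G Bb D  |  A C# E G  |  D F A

i - V7/iv - iv - V7 - i

D-F-A has root D, degree 1 in D minor, so i.
D-F#-A-C is the secondary dominant of iv (dominant seventh chord on D): V7/iv.
G-Bb-D: minor triad on G = scale degree 4 → iv.
A-C#-E-G: dominant seventh chord on A = scale degree 5 → V7.
D-F-A: root D is the tonic; minor triad there is i.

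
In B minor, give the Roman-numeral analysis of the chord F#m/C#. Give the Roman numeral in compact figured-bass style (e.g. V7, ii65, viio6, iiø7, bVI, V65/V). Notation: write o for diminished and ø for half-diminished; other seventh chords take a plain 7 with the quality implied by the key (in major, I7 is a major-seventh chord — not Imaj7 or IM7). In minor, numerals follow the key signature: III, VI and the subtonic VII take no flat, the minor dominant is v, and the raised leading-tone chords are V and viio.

v64

Stacked in thirds the chord is F#-A-C#: a minor triad on F#.
F# is scale degree 5 in B minor, and a minor triad on that degree is written v.
With C# in the bass the chord is in second inversion, so the figured bass is 64.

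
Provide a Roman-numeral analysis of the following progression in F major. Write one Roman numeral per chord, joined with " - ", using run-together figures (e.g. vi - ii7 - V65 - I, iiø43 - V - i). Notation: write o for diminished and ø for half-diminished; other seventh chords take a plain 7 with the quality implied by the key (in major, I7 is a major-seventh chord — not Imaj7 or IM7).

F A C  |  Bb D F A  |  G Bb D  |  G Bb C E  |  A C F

I - IV7 - ii - V43 - I6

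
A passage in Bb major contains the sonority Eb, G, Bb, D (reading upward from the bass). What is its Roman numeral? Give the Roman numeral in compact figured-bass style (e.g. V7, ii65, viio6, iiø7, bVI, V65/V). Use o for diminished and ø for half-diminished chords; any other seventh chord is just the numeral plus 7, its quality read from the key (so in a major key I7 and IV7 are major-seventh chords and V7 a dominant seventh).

The pitches Eb-G-Bb-D form a major seventh chord rooted on Eb.
In Bb major, Eb is the subdominant; the diatonic major seventh chord there is IV7.

IV7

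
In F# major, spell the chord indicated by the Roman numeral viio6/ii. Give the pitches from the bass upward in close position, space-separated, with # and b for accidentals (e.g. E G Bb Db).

A# C# F##

viio6/ii is a secondary leading-tone chord. The target ii is G# in F# major; the applied chord is rooted a semitone below, on F##.
Building a diminished triad on F## gives F##-A#-C#.
The figured bass 6 indicates first inversion, placing the third (A#) in the bass: A#-C#-F##.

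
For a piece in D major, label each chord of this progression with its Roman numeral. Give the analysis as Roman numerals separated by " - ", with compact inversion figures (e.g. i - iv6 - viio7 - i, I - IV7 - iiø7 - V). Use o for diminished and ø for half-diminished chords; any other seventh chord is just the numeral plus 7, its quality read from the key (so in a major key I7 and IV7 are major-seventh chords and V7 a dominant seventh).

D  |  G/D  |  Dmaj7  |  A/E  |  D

D: major triad on D = scale degree 1 → I.
G/D: root G is the subdominant; major triad there is IV64.
Dmaj7: root D is the tonic; major seventh chord there is I7.
A/E has root A, degree 5 in D major, so V64.
D: root D is the tonic; major triad there is I.

I - IV64 - I7 - V64 - I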